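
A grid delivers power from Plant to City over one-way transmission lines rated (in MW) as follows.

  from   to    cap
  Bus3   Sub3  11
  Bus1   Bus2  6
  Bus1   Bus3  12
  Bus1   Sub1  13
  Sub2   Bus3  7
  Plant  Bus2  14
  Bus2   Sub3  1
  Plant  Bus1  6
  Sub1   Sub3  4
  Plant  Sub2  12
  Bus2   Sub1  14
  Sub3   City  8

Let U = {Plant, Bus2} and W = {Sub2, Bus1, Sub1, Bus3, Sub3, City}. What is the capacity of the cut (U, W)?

Edges leaving {Plant, Bus2}: Plant→Sub2 (12), Plant→Bus1 (6), Bus2→Sub1 (14), Bus2→Sub3 (1).
Cut capacity = 12 + 6 + 14 + 1 = 33.

33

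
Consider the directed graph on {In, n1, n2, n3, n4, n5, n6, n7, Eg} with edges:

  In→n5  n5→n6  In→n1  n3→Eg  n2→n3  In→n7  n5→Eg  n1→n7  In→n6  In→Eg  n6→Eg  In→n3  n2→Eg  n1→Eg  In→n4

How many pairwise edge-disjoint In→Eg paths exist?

5

Assign every edge capacity 1; by Menger, the answer equals the max flow.
Path In→Eg (+1); total 1.
Path In→n1→Eg (+1); total 2.
Path In→n3→Eg (+1); total 3.
Path In→n5→Eg (+1); total 4.
Path In→n6→Eg (+1); total 5.
No residual In→Eg path; max flow = 5.
Certifying cut of size 5: {In→Eg, In→n1, In→n3, In→n5, In→n6}.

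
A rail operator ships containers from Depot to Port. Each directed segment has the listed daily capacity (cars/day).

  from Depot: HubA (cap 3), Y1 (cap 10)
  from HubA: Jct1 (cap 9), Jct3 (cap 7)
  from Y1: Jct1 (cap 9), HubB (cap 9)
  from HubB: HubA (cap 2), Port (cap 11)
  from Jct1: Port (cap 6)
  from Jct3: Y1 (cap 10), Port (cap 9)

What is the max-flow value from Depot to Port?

13

Augment Depot→HubA→Jct1→Port: bottleneck 3, flow now 3.
Augment Depot→Y1→HubB→Port: bottleneck 9, flow now 12.
Augment Depot→Y1→Jct1→Port: bottleneck 1, flow now 13.
No augmenting path remains; maximum flow = 13.
In the residual graph, reachable from Depot: {Depot}.
Min-cut edges: Depot→HubA (3), Depot→Y1 (10); capacity 3 + 10 = 13.
This cut is saturated, so no flow can exceed 13.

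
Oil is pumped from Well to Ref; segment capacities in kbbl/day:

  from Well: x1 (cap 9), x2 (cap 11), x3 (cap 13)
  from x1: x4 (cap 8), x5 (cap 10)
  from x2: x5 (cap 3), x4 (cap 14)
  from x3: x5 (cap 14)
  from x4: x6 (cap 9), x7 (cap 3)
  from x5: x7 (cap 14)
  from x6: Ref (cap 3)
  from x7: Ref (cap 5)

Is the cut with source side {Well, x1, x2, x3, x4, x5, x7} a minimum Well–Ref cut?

No — its capacity is 14, but the minimum cut has capacity 8.

Given cut capacity: 9 + 5 = 14.
Augment Well→x1→x4→x6→Ref: bottleneck 3, flow now 3.
Augment Well→x1→x4→x7→Ref: bottleneck 3, flow now 6.
Augment Well→x1→x5→x7→Ref: bottleneck 2, flow now 8.
No augmenting path remains; maximum flow = 8.
In the residual graph, reachable from Well: {Well, x1, x2, x3, x4, x5, x6, x7}.
Min-cut edges: x6→Ref (3), x7→Ref (5); capacity 3 + 5 = 8.
Cut capacity 14 exceeds the max flow 8, so it is not minimum.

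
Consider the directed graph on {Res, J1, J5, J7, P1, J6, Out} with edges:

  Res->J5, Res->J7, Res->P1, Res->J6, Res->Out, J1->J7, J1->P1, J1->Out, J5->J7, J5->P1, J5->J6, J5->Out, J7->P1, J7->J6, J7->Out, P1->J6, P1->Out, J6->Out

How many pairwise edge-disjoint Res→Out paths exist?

Assign every edge capacity 1; by Menger, the answer equals the max flow.
Path Res→Out (+1); total 1.
Path Res→J5→Out (+1); total 2.
Path Res→J7→Out (+1); total 3.
Path Res→P1→Out (+1); total 4.
Path Res→J6→Out (+1); total 5.
No residual Res→Out path; max flow = 5.
Certifying cut of size 5: {Res→J5, Res→J6, Res→J7, Res→Out, Res→P1}.

5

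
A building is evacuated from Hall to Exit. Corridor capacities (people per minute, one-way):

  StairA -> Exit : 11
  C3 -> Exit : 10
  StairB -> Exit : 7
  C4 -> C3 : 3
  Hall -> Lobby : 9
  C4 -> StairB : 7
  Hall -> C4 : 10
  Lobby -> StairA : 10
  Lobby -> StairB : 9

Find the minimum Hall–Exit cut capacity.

19

Augment Hall→Lobby→StairA→Exit: bottleneck 9, flow now 9.
Augment Hall→C4→StairB→Exit: bottleneck 7, flow now 16.
Augment Hall→C4→C3→Exit: bottleneck 3, flow now 19.
No augmenting path remains; maximum flow = 19.
By max-flow min-cut, the minimum cut capacity equals the max flow.
In the residual graph, reachable from Hall: {Hall}.
Min-cut edges: Hall→Lobby (9), Hall→C4 (10); capacity 9 + 10 = 19.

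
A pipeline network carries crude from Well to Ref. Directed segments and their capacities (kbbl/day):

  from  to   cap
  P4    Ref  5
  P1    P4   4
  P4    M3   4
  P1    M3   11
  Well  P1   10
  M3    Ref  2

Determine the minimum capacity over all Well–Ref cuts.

Augment Well→P1→P4→Ref: bottleneck 4, flow now 4.
Augment Well→P1→M3→Ref: bottleneck 2, flow now 6.
No augmenting path remains; maximum flow = 6.
By max-flow min-cut, the minimum cut capacity equals the max flow.
In the residual graph, reachable from Well: {Well, P1, M3}.
Min-cut edges: P1→P4 (4), M3→Ref (2); capacity 4 + 2 = 6.

6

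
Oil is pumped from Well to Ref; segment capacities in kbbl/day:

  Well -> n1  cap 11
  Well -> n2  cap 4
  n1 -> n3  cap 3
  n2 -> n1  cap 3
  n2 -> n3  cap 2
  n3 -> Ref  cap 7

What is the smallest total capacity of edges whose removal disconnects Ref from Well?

5

Augment Well→n1→n3→Ref: bottleneck 3, flow now 3.
Augment Well→n2→n3→Ref: bottleneck 2, flow now 5.
No augmenting path remains; maximum flow = 5.
By max-flow min-cut, the minimum cut capacity equals the max flow.
In the residual graph, reachable from Well: {Well, n1, n2}.
Min-cut edges: n1→n3 (3), n2→n3 (2); capacity 3 + 2 = 5.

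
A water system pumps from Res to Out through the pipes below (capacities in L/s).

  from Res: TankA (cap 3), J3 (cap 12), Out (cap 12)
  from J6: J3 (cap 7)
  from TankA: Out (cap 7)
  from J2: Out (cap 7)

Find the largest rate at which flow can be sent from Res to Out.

Augment Res→Out: bottleneck 12, flow now 12.
Augment Res→TankA→Out: bottleneck 3, flow now 15.
No augmenting path remains; maximum flow = 15.
In the residual graph, reachable from Res: {Res, J3}.
Min-cut edges: Res→TankA (3), Res→Out (12); capacity 3 + 12 = 15.
This cut is saturated, so no flow can exceed 15.

15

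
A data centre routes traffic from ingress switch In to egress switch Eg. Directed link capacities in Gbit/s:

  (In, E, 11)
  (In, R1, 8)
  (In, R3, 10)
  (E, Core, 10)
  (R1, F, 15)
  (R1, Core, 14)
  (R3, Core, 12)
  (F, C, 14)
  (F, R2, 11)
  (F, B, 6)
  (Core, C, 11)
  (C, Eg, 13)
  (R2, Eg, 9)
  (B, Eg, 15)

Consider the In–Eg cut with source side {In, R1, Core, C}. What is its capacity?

Edges leaving {In, R1, Core, C}: In→E (11), In→R3 (10), R1→F (15), C→Eg (13).
Cut capacity = 11 + 10 + 15 + 13 = 49.

49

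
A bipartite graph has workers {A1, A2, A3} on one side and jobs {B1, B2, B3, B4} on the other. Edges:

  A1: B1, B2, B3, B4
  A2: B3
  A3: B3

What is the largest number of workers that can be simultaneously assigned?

Unit-capacity flow: source→left, listed edges, right→sink; max matching = max flow.
Augmenting path A1→B1 (+1); matched 1.
Augmenting path A2→B3 (+1); matched 2.
No augmenting path remains; maximum matching = 2.
König certificate: {A1, B3} is a vertex cover of size 2 (every listed pair touches it), so no matching can be larger.

2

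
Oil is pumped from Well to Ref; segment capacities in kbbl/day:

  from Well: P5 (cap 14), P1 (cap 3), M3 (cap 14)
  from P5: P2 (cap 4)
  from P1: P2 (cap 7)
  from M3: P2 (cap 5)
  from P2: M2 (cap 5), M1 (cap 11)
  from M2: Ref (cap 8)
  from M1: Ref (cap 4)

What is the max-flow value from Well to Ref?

9

Augment Well→P5→P2→M2→Ref: bottleneck 4, flow now 4.
Augment Well→P1→P2→M2→Ref: bottleneck 1, flow now 5.
Augment Well→P1→P2→M1→Ref: bottleneck 2, flow now 7.
Augment Well→M3→P2→M1→Ref: bottleneck 2, flow now 9.
No augmenting path remains; maximum flow = 9.
In the residual graph, reachable from Well: {Well, P5, P1, M3, P2, M1}.
Min-cut edges: P2→M2 (5), M1→Ref (4); capacity 5 + 4 = 9.
This cut is saturated, so no flow can exceed 9.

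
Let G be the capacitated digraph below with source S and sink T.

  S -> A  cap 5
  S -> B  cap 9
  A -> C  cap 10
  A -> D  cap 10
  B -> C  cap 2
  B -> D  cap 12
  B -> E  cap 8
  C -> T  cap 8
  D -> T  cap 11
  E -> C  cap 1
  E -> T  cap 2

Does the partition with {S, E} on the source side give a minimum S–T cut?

No — its capacity is 17, but the minimum cut has capacity 14.

Given cut capacity: 5 + 9 + 1 + 2 = 17.
Augment S→A→C→T: bottleneck 5, flow now 5.
Augment S→B→C→T: bottleneck 2, flow now 7.
Augment S→B→D→T: bottleneck 7, flow now 14.
No augmenting path remains; maximum flow = 14.
In the residual graph, reachable from S: {S}.
Min-cut edges: S→A (5), S→B (9); capacity 5 + 9 = 14.
Cut capacity 17 exceeds the max flow 14, so it is not minimum.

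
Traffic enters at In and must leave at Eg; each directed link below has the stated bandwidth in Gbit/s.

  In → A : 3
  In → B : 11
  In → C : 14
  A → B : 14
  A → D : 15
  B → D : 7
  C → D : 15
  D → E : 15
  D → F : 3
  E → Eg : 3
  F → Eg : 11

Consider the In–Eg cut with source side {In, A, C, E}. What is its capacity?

58

Edges leaving {In, A, C, E}: In→B (11), A→B (14), A→D (15), C→D (15), E→Eg (3).
Cut capacity = 11 + 14 + 15 + 15 + 3 = 58.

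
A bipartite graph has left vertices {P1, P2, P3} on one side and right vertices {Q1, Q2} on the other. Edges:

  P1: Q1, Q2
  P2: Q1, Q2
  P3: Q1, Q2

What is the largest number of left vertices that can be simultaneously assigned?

Unit-capacity flow: source→left, listed edges, right→sink; max matching = max flow.
Augmenting path P1→Q1 (+1); matched 1.
Augmenting path P2→Q2 (+1); matched 2.
No augmenting path remains; maximum matching = 2.
König certificate: {Q1, Q2} is a vertex cover of size 2 (every listed pair touches it), so no matching can be larger.

2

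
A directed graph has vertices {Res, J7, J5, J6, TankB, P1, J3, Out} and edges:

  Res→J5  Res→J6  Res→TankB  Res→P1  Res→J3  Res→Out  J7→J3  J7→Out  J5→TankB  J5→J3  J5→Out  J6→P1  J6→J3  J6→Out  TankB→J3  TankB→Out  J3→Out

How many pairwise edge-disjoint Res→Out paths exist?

5

Assign every edge capacity 1; by Menger, the answer equals the max flow.
Path Res→Out (+1); total 1.
Path Res→J5→Out (+1); total 2.
Path Res→J6→Out (+1); total 3.
Path Res→TankB→Out (+1); total 4.
Path Res→J3→Out (+1); total 5.
No residual Res→Out path; max flow = 5.
Certifying cut of size 5: {Res→J3, Res→J5, Res→J6, Res→Out, Res→TankB}.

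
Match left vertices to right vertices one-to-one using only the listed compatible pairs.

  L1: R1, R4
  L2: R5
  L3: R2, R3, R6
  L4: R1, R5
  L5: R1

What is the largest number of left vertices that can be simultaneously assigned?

4

Unit-capacity flow: source→left, listed edges, right→sink; max matching = max flow.
Augmenting path L1→R1 (+1); matched 1.
Augmenting path L2→R5 (+1); matched 2.
Augmenting path L3→R2 (+1); matched 3.
Augmenting path L4→R1→L1→R4 (+1); matched 4.
No augmenting path remains; maximum matching = 4.
König certificate: {L1, L3, R1, R5} is a vertex cover of size 4 (every listed pair touches it), so no matching can be larger.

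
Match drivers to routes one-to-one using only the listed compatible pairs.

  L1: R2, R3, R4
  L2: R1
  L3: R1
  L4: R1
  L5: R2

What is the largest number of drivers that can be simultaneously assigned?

Unit-capacity flow: source→left, listed edges, right→sink; max matching = max flow.
Augmenting path L1→R2 (+1); matched 1.
Augmenting path L2→R1 (+1); matched 2.
Augmenting path L5→R2→L1→R3 (+1); matched 3.
No augmenting path remains; maximum matching = 3.
König certificate: {L1, L5, R1} is a vertex cover of size 3 (every listed pair touches it), so no matching can be larger.

3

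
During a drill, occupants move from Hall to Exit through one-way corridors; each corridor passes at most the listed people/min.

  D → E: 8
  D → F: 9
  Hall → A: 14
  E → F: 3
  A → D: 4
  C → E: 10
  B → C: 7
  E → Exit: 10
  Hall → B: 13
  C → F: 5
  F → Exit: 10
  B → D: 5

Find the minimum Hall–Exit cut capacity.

Augment Hall→A→D→E→Exit: bottleneck 4, flow now 4.
Augment Hall→B→C→E→Exit: bottleneck 6, flow now 10.
Augment Hall→B→C→F→Exit: bottleneck 1, flow now 11.
Augment Hall→B→D→F→Exit: bottleneck 5, flow now 16.
No augmenting path remains; maximum flow = 16.
By max-flow min-cut, the minimum cut capacity equals the max flow.
In the residual graph, reachable from Hall: {Hall, A, B}.
Min-cut edges: A→D (4), B→C (7), B→D (5); capacity 4 + 7 + 5 = 16.

16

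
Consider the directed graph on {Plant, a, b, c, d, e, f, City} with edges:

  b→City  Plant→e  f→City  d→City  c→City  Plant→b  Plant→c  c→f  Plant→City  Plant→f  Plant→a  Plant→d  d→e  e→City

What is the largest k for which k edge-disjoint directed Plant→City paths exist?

6

Assign every edge capacity 1; by Menger, the answer equals the max flow.
Path Plant→City (+1); total 1.
Path Plant→b→City (+1); total 2.
Path Plant→c→City (+1); total 3.
Path Plant→d→City (+1); total 4.
Path Plant→e→City (+1); total 5.
Path Plant→f→City (+1); total 6.
No residual Plant→City path; max flow = 6.
Certifying cut of size 6: {Plant→City, Plant→b, Plant→c, Plant→d, Plant→e, Plant→f}.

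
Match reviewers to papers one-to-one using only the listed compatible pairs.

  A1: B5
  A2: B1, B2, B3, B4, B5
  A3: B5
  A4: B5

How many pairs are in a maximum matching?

Unit-capacity flow: source→left, listed edges, right→sink; max matching = max flow.
Augmenting path A1→B5 (+1); matched 1.
Augmenting path A2→B1 (+1); matched 2.
No augmenting path remains; maximum matching = 2.
König certificate: {A2, B5} is a vertex cover of size 2 (every listed pair touches it), so no matching can be larger.

2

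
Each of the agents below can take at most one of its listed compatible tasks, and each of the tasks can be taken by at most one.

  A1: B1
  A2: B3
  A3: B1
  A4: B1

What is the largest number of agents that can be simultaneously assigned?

Unit-capacity flow: source→left, listed edges, right→sink; max matching = max flow.
Augmenting path A1→B1 (+1); matched 1.
Augmenting path A2→B3 (+1); matched 2.
No augmenting path remains; maximum matching = 2.
König certificate: {A2, B1} is a vertex cover of size 2 (every listed pair touches it), so no matching can be larger.

2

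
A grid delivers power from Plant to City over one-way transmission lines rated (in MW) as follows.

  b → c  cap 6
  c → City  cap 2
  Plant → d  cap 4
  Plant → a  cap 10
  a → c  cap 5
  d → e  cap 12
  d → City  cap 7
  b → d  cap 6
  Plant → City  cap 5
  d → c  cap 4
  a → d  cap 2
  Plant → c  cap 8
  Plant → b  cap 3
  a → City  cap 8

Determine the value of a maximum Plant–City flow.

Augment Plant→City: bottleneck 5, flow now 5.
Augment Plant→a→City: bottleneck 8, flow now 13.
Augment Plant→c→City: bottleneck 2, flow now 15.
Augment Plant→d→City: bottleneck 4, flow now 19.
Augment Plant→a→d→City: bottleneck 2, flow now 21.
Augment Plant→b→d→City: bottleneck 1, flow now 22.
No augmenting path remains; maximum flow = 22.
In the residual graph, reachable from Plant: {Plant, a, b, c, d, e}.
Min-cut edges: Plant→City (5), a→City (8), c→City (2), d→City (7); capacity 5 + 8 + 2 + 7 = 22.
This cut is saturated, so no flow can exceed 22.

22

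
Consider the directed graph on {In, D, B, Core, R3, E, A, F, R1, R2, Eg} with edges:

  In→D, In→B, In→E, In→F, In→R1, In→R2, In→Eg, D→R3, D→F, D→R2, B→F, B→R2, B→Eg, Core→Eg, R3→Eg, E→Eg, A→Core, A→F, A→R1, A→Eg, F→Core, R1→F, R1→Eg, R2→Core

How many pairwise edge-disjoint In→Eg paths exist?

Assign every edge capacity 1; by Menger, the answer equals the max flow.
Path In→Eg (+1); total 1.
Path In→B→Eg (+1); total 2.
Path In→E→Eg (+1); total 3.
Path In→R1→Eg (+1); total 4.
Path In→D→R3→Eg (+1); total 5.
Path In→F→Core→Eg (+1); total 6.
No residual In→Eg path; max flow = 6.
Certifying cut of size 6: {Core→Eg, In→B, In→D, In→E, In→Eg, In→R1}.

6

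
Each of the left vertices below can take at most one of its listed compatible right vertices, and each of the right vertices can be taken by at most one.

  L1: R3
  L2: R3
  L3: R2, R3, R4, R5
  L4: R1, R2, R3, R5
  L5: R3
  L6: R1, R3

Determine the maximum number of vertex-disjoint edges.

4

Unit-capacity flow: source→left, listed edges, right→sink; max matching = max flow.
Augmenting path L1→R3 (+1); matched 1.
Augmenting path L3→R2 (+1); matched 2.
Augmenting path L4→R1 (+1); matched 3.
Augmenting path L6→R1→L4→R5 (+1); matched 4.
No augmenting path remains; maximum matching = 4.
König certificate: {L3, L4, L6, R3} is a vertex cover of size 4 (every listed pair touches it), so no matching can be larger.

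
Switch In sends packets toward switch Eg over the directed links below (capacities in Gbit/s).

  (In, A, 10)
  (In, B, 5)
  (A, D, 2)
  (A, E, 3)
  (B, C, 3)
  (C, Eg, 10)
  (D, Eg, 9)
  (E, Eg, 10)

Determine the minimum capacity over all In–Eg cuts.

8

Augment In→A→D→Eg: bottleneck 2, flow now 2.
Augment In→A→E→Eg: bottleneck 3, flow now 5.
Augment In→B→C→Eg: bottleneck 3, flow now 8.
No augmenting path remains; maximum flow = 8.
By max-flow min-cut, the minimum cut capacity equals the max flow.
In the residual graph, reachable from In: {In, A, B}.
Min-cut edges: A→D (2), A→E (3), B→C (3); capacity 2 + 3 + 3 = 8.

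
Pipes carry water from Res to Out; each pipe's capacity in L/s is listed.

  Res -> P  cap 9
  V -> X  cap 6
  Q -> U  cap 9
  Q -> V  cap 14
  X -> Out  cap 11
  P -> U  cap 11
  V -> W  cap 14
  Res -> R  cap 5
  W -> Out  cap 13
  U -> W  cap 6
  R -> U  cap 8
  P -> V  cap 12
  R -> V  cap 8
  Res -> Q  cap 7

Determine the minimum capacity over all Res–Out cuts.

19

Augment Res→P→U→W→Out: bottleneck 6, flow now 6.
Augment Res→P→V→W→Out: bottleneck 3, flow now 9.
Augment Res→Q→V→W→Out: bottleneck 4, flow now 13.
Augment Res→Q→V→X→Out: bottleneck 3, flow now 16.
Augment Res→R→V→X→Out: bottleneck 3, flow now 19.
No augmenting path remains; maximum flow = 19.
By max-flow min-cut, the minimum cut capacity equals the max flow.
In the residual graph, reachable from Res: {Res, P, Q, R, U, V, W}.
Min-cut edges: V→X (6), W→Out (13); capacity 6 + 13 = 19.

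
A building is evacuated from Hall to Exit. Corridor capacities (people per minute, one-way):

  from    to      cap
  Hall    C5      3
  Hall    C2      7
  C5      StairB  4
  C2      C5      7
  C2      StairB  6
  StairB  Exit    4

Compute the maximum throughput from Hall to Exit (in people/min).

Augment Hall→C5→StairB→Exit: bottleneck 3, flow now 3.
Augment Hall→C2→StairB→Exit: bottleneck 1, flow now 4.
No augmenting path remains; maximum flow = 4.
In the residual graph, reachable from Hall: {Hall, C5, C2, StairB}.
Min-cut edges: StairB→Exit (4); capacity 4 = 4.
This cut is saturated, so no flow can exceed 4.

4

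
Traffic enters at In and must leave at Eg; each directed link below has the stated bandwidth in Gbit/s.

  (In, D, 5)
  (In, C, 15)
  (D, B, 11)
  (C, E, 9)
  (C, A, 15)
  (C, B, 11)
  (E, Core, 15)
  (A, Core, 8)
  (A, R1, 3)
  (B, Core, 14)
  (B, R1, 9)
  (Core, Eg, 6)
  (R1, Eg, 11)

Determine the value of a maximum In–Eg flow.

Augment In→D→B→Core→Eg: bottleneck 5, flow now 5.
Augment In→C→E→Core→Eg: bottleneck 1, flow now 6.
Augment In→C→A→R1→Eg: bottleneck 3, flow now 9.
Augment In→C→B→R1→Eg: bottleneck 8, flow now 17.
No augmenting path remains; maximum flow = 17.
In the residual graph, reachable from In: {In, D, C, E, A, B, Core, R1}.
Min-cut edges: Core→Eg (6), R1→Eg (11); capacity 6 + 11 = 17.
This cut is saturated, so no flow can exceed 17.

17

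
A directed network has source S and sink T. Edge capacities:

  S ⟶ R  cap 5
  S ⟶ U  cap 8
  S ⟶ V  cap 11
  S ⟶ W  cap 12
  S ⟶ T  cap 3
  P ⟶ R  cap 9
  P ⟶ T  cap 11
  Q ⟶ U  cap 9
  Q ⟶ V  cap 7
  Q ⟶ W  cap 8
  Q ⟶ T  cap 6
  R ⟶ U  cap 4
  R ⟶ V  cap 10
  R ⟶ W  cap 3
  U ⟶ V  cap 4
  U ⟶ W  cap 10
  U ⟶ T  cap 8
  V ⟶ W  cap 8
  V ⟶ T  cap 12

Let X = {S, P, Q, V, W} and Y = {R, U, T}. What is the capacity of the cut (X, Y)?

Edges leaving {S, P, Q, V, W}: S→R (5), S→U (8), S→T (3), P→R (9), P→T (11), Q→U (9), Q→T (6), V→T (12).
Cut capacity = 5 + 8 + 3 + 9 + 11 + 9 + 6 + 12 = 63.

63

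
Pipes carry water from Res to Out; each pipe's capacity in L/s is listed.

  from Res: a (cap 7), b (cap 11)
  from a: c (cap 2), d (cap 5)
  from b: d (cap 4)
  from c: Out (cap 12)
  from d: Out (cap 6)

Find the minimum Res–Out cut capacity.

8

Augment Res→a→c→Out: bottleneck 2, flow now 2.
Augment Res→a→d→Out: bottleneck 5, flow now 7.
Augment Res→b→d→Out: bottleneck 1, flow now 8.
No augmenting path remains; maximum flow = 8.
By max-flow min-cut, the minimum cut capacity equals the max flow.
In the residual graph, reachable from Res: {Res, a, b, d}.
Min-cut edges: a→c (2), d→Out (6); capacity 2 + 6 = 8.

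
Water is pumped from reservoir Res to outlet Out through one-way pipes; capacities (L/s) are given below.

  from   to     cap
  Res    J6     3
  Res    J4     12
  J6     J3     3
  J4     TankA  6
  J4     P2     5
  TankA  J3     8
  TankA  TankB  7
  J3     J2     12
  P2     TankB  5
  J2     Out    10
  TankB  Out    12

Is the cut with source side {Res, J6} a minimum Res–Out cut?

No — its capacity is 15, but the minimum cut has capacity 14.

Given cut capacity: 12 + 3 = 15.
Augment Res→J6→J3→J2→Out: bottleneck 3, flow now 3.
Augment Res→J4→TankA→TankB→Out: bottleneck 6, flow now 9.
Augment Res→J4→P2→TankB→Out: bottleneck 5, flow now 14.
No augmenting path remains; maximum flow = 14.
In the residual graph, reachable from Res: {Res, J4}.
Min-cut edges: Res→J6 (3), J4→TankA (6), J4→P2 (5); capacity 3 + 6 + 5 = 14.
Cut capacity 15 exceeds the max flow 14, so it is not minimum.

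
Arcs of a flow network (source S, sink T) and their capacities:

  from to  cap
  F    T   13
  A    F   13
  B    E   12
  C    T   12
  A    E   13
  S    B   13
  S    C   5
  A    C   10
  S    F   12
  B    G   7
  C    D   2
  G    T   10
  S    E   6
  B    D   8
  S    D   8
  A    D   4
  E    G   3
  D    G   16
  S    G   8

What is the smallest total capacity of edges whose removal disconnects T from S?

27

Augment S→C→T: bottleneck 5, flow now 5.
Augment S→F→T: bottleneck 12, flow now 17.
Augment S→G→T: bottleneck 8, flow now 25.
Augment S→B→G→T: bottleneck 2, flow now 27.
No augmenting path remains; maximum flow = 27.
By max-flow min-cut, the minimum cut capacity equals the max flow.
In the residual graph, reachable from S: {S, B, D, E, G}.
Min-cut edges: S→C (5), S→F (12), G→T (10); capacity 5 + 12 + 10 = 27.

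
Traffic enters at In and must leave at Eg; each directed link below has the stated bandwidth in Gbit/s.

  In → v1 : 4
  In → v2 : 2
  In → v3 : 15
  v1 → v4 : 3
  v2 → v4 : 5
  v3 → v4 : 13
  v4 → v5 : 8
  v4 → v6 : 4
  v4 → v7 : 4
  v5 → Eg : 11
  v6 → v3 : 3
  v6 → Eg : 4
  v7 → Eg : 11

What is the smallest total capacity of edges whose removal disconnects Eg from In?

Augment In→v1→v4→v5→Eg: bottleneck 3, flow now 3.
Augment In→v2→v4→v5→Eg: bottleneck 2, flow now 5.
Augment In→v3→v4→v5→Eg: bottleneck 3, flow now 8.
Augment In→v3→v4→v6→Eg: bottleneck 4, flow now 12.
Augment In→v3→v4→v7→Eg: bottleneck 4, flow now 16.
No augmenting path remains; maximum flow = 16.
By max-flow min-cut, the minimum cut capacity equals the max flow.
In the residual graph, reachable from In: {In, v1, v2, v3, v4}.
Min-cut edges: v4→v5 (8), v4→v6 (4), v4→v7 (4); capacity 8 + 4 + 4 = 16.

16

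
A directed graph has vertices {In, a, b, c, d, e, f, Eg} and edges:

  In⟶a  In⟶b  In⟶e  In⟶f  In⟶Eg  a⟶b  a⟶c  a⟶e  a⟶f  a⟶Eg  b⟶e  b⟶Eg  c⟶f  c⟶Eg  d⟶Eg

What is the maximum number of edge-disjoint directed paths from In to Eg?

Assign every edge capacity 1; by Menger, the answer equals the max flow.
Path In→Eg (+1); total 1.
Path In→a→Eg (+1); total 2.
Path In→b→Eg (+1); total 3.
No residual In→Eg path; max flow = 3.
Certifying cut of size 3: {In→Eg, In→a, In→b}.

3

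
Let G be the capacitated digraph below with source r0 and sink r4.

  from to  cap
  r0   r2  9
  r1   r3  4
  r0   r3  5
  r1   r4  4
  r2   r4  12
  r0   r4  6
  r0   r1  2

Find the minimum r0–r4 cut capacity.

Augment r0→r4: bottleneck 6, flow now 6.
Augment r0→r1→r4: bottleneck 2, flow now 8.
Augment r0→r2→r4: bottleneck 9, flow now 17.
No augmenting path remains; maximum flow = 17.
By max-flow min-cut, the minimum cut capacity equals the max flow.
In the residual graph, reachable from r0: {r0, r3}.
Min-cut edges: r0→r1 (2), r0→r2 (9), r0→r4 (6); capacity 2 + 9 + 6 = 17.

17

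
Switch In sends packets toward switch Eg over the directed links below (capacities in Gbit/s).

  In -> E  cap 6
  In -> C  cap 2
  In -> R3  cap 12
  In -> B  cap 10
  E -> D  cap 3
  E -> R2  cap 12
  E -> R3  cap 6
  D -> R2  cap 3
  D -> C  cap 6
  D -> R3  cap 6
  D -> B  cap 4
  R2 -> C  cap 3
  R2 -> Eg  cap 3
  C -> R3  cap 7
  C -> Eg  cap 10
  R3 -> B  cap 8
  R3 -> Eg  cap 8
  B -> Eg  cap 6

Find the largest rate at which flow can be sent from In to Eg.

Augment In→C→Eg: bottleneck 2, flow now 2.
Augment In→R3→Eg: bottleneck 8, flow now 10.
Augment In→B→Eg: bottleneck 6, flow now 16.
Augment In→E→R2→Eg: bottleneck 3, flow now 19.
Augment In→E→D→C→Eg: bottleneck 3, flow now 22.
No augmenting path remains; maximum flow = 22.
In the residual graph, reachable from In: {In, R3, B}.
Min-cut edges: In→E (6), In→C (2), R3→Eg (8), B→Eg (6); capacity 6 + 2 + 8 + 6 = 22.
This cut is saturated, so no flow can exceed 22.

22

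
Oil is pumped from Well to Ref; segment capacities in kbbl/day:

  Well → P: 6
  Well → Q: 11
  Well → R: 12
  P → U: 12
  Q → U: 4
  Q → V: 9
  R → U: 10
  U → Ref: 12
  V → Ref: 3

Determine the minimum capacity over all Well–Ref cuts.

Augment Well→P→U→Ref: bottleneck 6, flow now 6.
Augment Well→Q→U→Ref: bottleneck 4, flow now 10.
Augment Well→Q→V→Ref: bottleneck 3, flow now 13.
Augment Well→R→U→Ref: bottleneck 2, flow now 15.
No augmenting path remains; maximum flow = 15.
By max-flow min-cut, the minimum cut capacity equals the max flow.
In the residual graph, reachable from Well: {Well, P, Q, R, U, V}.
Min-cut edges: U→Ref (12), V→Ref (3); capacity 12 + 3 = 15.

15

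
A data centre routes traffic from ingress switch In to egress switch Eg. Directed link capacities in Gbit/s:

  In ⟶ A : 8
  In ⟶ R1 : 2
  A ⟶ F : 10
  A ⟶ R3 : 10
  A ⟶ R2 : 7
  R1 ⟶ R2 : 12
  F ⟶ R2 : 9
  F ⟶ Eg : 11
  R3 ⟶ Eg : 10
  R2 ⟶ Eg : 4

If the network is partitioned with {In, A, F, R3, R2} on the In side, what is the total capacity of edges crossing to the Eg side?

Edges leaving {In, A, F, R3, R2}: In→R1 (2), F→Eg (11), R3→Eg (10), R2→Eg (4).
Cut capacity = 2 + 11 + 10 + 4 = 27.

27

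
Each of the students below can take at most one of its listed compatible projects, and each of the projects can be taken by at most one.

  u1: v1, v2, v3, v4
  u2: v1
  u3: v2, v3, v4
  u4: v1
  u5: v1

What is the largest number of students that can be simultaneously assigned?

Unit-capacity flow: source→left, listed edges, right→sink; max matching = max flow.
Augmenting path u1→v1 (+1); matched 1.
Augmenting path u3→v2 (+1); matched 2.
Augmenting path u2→v1→u1→v3 (+1); matched 3.
No augmenting path remains; maximum matching = 3.
König certificate: {u1, u3, v1} is a vertex cover of size 3 (every listed pair touches it), so no matching can be larger.

3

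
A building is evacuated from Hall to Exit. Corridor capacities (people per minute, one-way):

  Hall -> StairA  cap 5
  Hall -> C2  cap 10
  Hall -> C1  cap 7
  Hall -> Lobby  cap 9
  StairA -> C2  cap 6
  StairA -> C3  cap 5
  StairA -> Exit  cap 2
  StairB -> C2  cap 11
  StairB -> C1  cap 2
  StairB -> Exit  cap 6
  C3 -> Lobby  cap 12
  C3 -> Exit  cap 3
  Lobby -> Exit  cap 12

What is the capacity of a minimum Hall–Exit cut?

14

Augment Hall→StairA→Exit: bottleneck 2, flow now 2.
Augment Hall→Lobby→Exit: bottleneck 9, flow now 11.
Augment Hall→StairA→C3→Exit: bottleneck 3, flow now 14.
No augmenting path remains; maximum flow = 14.
By max-flow min-cut, the minimum cut capacity equals the max flow.
In the residual graph, reachable from Hall: {Hall, C2, C1}.
Min-cut edges: Hall→StairA (5), Hall→Lobby (9); capacity 5 + 9 = 14.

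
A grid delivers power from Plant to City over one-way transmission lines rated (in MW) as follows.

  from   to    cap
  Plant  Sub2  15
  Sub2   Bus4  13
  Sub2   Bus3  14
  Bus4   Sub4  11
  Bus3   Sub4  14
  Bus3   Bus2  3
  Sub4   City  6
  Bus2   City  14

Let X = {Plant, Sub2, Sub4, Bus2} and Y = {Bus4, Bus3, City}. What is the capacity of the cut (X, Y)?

47

Edges leaving {Plant, Sub2, Sub4, Bus2}: Sub2→Bus4 (13), Sub2→Bus3 (14), Sub4→City (6), Bus2→City (14).
Cut capacity = 13 + 14 + 6 + 14 = 47.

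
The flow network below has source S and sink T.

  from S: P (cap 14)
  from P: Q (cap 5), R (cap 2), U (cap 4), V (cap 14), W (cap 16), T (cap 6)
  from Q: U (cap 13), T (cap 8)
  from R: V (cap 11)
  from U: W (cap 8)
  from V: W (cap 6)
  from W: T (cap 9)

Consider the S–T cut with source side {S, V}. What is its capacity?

20

Edges leaving {S, V}: S→P (14), V→W (6).
Cut capacity = 14 + 6 = 20.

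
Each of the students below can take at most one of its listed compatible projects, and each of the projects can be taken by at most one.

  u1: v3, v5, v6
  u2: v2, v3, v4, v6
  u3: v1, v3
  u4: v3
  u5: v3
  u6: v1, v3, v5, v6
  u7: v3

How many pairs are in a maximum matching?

Unit-capacity flow: source→left, listed edges, right→sink; max matching = max flow.
Augmenting path u1→v3 (+1); matched 1.
Augmenting path u2→v2 (+1); matched 2.
Augmenting path u3→v1 (+1); matched 3.
Augmenting path u6→v5 (+1); matched 4.
Augmenting path u4→v3→u1→v6 (+1); matched 5.
No augmenting path remains; maximum matching = 5.
König certificate: {u1, u2, u3, u6, v3} is a vertex cover of size 5 (every listed pair touches it), so no matching can be larger.

5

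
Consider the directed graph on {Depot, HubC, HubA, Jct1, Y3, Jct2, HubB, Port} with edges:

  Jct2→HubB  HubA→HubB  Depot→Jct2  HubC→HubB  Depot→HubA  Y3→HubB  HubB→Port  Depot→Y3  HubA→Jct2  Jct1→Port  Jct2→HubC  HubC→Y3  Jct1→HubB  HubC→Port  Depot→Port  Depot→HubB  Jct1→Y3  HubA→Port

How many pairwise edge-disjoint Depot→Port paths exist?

4

Assign every edge capacity 1; by Menger, the answer equals the max flow.
Path Depot→Port (+1); total 1.
Path Depot→HubA→Port (+1); total 2.
Path Depot→HubB→Port (+1); total 3.
Path Depot→Jct2→HubC→Port (+1); total 4.
No residual Depot→Port path; max flow = 4.
Certifying cut of size 4: {Depot→HubA, Depot→Jct2, Depot→Port, HubB→Port}.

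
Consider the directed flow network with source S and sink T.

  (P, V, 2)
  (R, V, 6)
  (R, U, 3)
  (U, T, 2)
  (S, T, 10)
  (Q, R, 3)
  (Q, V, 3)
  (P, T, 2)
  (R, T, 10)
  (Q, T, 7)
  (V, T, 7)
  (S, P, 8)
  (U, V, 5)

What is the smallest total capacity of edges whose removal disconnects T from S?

14

Augment S→T: bottleneck 10, flow now 10.
Augment S→P→T: bottleneck 2, flow now 12.
Augment S→P→V→T: bottleneck 2, flow now 14.
No augmenting path remains; maximum flow = 14.
By max-flow min-cut, the minimum cut capacity equals the max flow.
In the residual graph, reachable from S: {S, P}.
Min-cut edges: S→T (10), P→V (2), P→T (2); capacity 10 + 2 + 2 = 14.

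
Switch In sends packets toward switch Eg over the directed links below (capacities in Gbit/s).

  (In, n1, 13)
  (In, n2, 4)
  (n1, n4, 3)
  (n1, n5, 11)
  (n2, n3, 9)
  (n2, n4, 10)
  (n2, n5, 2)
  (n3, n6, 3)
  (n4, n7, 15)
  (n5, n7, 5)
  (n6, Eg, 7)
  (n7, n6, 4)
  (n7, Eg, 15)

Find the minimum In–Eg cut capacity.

12

Augment In→n1→n4→n7→Eg: bottleneck 3, flow now 3.
Augment In→n1→n5→n7→Eg: bottleneck 5, flow now 8.
Augment In→n2→n3→n6→Eg: bottleneck 3, flow now 11.
Augment In→n2→n4→n7→Eg: bottleneck 1, flow now 12.
No augmenting path remains; maximum flow = 12.
By max-flow min-cut, the minimum cut capacity equals the max flow.
In the residual graph, reachable from In: {In, n1, n5}.
Min-cut edges: In→n2 (4), n1→n4 (3), n5→n7 (5); capacity 4 + 3 + 5 = 12.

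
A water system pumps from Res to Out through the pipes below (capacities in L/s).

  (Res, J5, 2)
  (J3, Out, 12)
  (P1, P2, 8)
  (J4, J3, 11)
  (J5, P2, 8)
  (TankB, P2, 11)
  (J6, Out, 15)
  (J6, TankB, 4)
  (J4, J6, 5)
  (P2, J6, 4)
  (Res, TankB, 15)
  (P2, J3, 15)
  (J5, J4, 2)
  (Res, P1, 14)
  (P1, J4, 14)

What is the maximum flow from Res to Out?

21

Augment Res→J5→J4→J6→Out: bottleneck 2, flow now 2.
Augment Res→P1→J4→J6→Out: bottleneck 3, flow now 5.
Augment Res→P1→J4→J3→Out: bottleneck 11, flow now 16.
Augment Res→TankB→P2→J6→Out: bottleneck 4, flow now 20.
Augment Res→TankB→P2→J3→Out: bottleneck 1, flow now 21.
No augmenting path remains; maximum flow = 21.
In the residual graph, reachable from Res: {Res, J5, P1, TankB, J4, P2, J3}.
Min-cut edges: J4→J6 (5), P2→J6 (4), J3→Out (12); capacity 5 + 4 + 12 = 21.
This cut is saturated, so no flow can exceed 21.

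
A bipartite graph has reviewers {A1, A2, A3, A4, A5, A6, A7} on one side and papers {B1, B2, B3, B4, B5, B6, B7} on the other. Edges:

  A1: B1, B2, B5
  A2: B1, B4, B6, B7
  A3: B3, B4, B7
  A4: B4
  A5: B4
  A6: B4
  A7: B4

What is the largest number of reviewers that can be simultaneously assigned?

Unit-capacity flow: source→left, listed edges, right→sink; max matching = max flow.
Augmenting path A1→B1 (+1); matched 1.
Augmenting path A2→B4 (+1); matched 2.
Augmenting path A3→B3 (+1); matched 3.
Augmenting path A4→B4→A2→B6 (+1); matched 4.
No augmenting path remains; maximum matching = 4.
König certificate: {A1, A2, A3, B4} is a vertex cover of size 4 (every listed pair touches it), so no matching can be larger.

4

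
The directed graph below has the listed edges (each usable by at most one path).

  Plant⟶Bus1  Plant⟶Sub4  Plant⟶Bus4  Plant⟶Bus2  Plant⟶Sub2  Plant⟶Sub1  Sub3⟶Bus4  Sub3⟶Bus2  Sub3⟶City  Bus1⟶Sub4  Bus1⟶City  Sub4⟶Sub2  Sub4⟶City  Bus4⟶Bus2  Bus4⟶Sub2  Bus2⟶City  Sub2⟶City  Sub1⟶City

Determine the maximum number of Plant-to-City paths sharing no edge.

Assign every edge capacity 1; by Menger, the answer equals the max flow.
Path Plant→Bus1→City (+1); total 1.
Path Plant→Sub4→City (+1); total 2.
Path Plant→Bus2→City (+1); total 3.
Path Plant→Sub2→City (+1); total 4.
Path Plant→Sub1→City (+1); total 5.
No residual Plant→City path; max flow = 5.
Certifying cut of size 5: {Bus2→City, Plant→Bus1, Plant→Sub1, Plant→Sub4, Sub2→City}.

5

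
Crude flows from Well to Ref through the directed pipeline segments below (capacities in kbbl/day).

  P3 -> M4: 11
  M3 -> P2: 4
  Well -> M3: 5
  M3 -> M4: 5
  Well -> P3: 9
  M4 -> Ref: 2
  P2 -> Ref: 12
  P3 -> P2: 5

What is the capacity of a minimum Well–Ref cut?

Augment Well→M3→P2→Ref: bottleneck 4, flow now 4.
Augment Well→M3→M4→Ref: bottleneck 1, flow now 5.
Augment Well→P3→P2→Ref: bottleneck 5, flow now 10.
Augment Well→P3→M4→Ref: bottleneck 1, flow now 11.
No augmenting path remains; maximum flow = 11.
By max-flow min-cut, the minimum cut capacity equals the max flow.
In the residual graph, reachable from Well: {Well, M3, P3, M4}.
Min-cut edges: M3→P2 (4), P3→P2 (5), M4→Ref (2); capacity 4 + 5 + 2 = 11.

11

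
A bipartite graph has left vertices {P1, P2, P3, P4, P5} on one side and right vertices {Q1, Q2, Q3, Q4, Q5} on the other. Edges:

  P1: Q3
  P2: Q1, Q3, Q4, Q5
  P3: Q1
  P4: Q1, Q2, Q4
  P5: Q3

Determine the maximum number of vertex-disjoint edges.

Unit-capacity flow: source→left, listed edges, right→sink; max matching = max flow.
Augmenting path P1→Q3 (+1); matched 1.
Augmenting path P2→Q1 (+1); matched 2.
Augmenting path P4→Q2 (+1); matched 3.
Augmenting path P3→Q1→P2→Q4 (+1); matched 4.
No augmenting path remains; maximum matching = 4.
König certificate: {P2, P3, P4, Q3} is a vertex cover of size 4 (every listed pair touches it), so no matching can be larger.

4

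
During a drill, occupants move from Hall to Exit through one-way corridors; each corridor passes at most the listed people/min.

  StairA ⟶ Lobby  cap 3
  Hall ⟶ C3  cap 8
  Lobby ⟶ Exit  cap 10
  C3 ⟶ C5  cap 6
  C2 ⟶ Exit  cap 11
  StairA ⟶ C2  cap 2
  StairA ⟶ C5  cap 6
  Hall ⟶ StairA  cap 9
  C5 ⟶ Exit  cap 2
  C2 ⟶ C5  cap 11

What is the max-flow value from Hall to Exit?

7

Augment Hall→C3→C5→Exit: bottleneck 2, flow now 2.
Augment Hall→StairA→Lobby→Exit: bottleneck 3, flow now 5.
Augment Hall→StairA→C2→Exit: bottleneck 2, flow now 7.
No augmenting path remains; maximum flow = 7.
In the residual graph, reachable from Hall: {Hall, C3, StairA, C5}.
Min-cut edges: StairA→Lobby (3), StairA→C2 (2), C5→Exit (2); capacity 3 + 2 + 2 = 7.
This cut is saturated, so no flow can exceed 7.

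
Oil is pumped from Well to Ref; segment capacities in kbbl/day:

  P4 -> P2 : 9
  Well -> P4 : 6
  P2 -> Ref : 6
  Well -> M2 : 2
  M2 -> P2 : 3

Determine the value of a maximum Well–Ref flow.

6

Augment Well→M2→P2→Ref: bottleneck 2, flow now 2.
Augment Well→P4→P2→Ref: bottleneck 4, flow now 6.
No augmenting path remains; maximum flow = 6.
In the residual graph, reachable from Well: {Well, M2, P4, P2}.
Min-cut edges: P2→Ref (6); capacity 6 = 6.
This cut is saturated, so no flow can exceed 6.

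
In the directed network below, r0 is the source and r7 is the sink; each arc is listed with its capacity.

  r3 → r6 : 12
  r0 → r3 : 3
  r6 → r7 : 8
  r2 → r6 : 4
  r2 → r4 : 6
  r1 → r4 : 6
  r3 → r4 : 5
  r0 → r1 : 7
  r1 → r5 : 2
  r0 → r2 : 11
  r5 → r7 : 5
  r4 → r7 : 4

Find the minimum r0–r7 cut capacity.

Augment r0→r1→r4→r7: bottleneck 4, flow now 4.
Augment r0→r1→r5→r7: bottleneck 2, flow now 6.
Augment r0→r2→r6→r7: bottleneck 4, flow now 10.
Augment r0→r3→r6→r7: bottleneck 3, flow now 13.
No augmenting path remains; maximum flow = 13.
By max-flow min-cut, the minimum cut capacity equals the max flow.
In the residual graph, reachable from r0: {r0, r1, r2, r4}.
Min-cut edges: r0→r3 (3), r1→r5 (2), r2→r6 (4), r4→r7 (4); capacity 3 + 2 + 4 + 4 = 13.

13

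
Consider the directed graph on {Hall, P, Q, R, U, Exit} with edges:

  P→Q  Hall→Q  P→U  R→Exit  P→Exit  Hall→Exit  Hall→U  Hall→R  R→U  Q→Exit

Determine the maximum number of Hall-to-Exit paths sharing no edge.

Assign every edge capacity 1; by Menger, the answer equals the max flow.
Path Hall→Exit (+1); total 1.
Path Hall→Q→Exit (+1); total 2.
Path Hall→R→Exit (+1); total 3.
No residual Hall→Exit path; max flow = 3.
Certifying cut of size 3: {Hall→Exit, Hall→Q, Hall→R}.

3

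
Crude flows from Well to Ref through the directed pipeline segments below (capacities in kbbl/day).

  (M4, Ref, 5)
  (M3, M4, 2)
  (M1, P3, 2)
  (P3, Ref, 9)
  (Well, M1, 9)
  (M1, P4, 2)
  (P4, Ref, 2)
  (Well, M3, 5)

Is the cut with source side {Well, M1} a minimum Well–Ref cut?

Given cut capacity: 5 + 2 + 2 = 9.
Augment Well→M1→P3→Ref: bottleneck 2, flow now 2.
Augment Well→M1→P4→Ref: bottleneck 2, flow now 4.
Augment Well→M3→M4→Ref: bottleneck 2, flow now 6.
No augmenting path remains; maximum flow = 6.
In the residual graph, reachable from Well: {Well, M1, M3}.
Min-cut edges: M1→P3 (2), M1→P4 (2), M3→M4 (2); capacity 2 + 2 + 2 = 6.
Cut capacity 9 exceeds the max flow 6, so it is not minimum.

No — its capacity is 9, but the minimum cut has capacity 6.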